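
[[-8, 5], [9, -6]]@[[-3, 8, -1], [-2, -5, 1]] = [[14, -89, 13], [-15, 102, -15]]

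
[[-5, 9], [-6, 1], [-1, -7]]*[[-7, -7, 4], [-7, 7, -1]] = C[0][0] = (-5)*(-7) + (9)*(-7) = -28
C[0][1] = (-5)*(-7) + (9)*(7) = 98
C[0][2] = (-5)*(4) + (9)*(-1) = -29
C[1][0] = (-6)*(-7) + (1)*(-7) = 35
C[1][1] = (-6)*(-7) + (1)*(7) = 49
C[1][2] = (-6)*(4) + (1)*(-1) = -25
... (3 more cells)
= [[-28, 98, -29], [35, 49, -25], [56, -42, 3]]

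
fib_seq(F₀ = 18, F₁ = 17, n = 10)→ F_2 = F_1 + F_0 = 35
F_3 = F_2 + F_1 = 52
F_4 = F_3 + F_2 = 87
...
= [18, 17, 35, 52, 87, 139, 226, 365, 591, 956]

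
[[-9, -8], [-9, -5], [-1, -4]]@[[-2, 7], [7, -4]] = [[-38, -31], [-17, -43], [-26, 9]]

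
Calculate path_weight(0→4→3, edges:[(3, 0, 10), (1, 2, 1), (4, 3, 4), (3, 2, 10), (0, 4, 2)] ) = 6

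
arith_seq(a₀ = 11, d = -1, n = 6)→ a_0 = 11 + 0*-1 = 11
a_1 = 11 + 1*-1 = 10
a_2 = 11 + 2*-1 = 9
...
= [11, 10, 9, 8, 7, 6]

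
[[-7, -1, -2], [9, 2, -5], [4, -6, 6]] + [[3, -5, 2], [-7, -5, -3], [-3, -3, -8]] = [[-4, -6, 0], [2, -3, -8], [1, -9, -2]]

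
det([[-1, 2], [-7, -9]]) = (-1)*(-9) - (2)*(-7)
= 23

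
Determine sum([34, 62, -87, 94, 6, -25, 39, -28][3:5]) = 100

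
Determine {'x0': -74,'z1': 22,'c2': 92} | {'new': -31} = {'x0': -74, 'z1': 22, 'c2': 92, 'new': -31}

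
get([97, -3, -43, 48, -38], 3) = 48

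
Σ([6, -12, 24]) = 18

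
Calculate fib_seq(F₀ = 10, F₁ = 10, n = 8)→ F_2 = F_1 + F_0 = 20
F_3 = F_2 + F_1 = 30
F_4 = F_3 + F_2 = 50
...
= [10, 10, 20, 30, 50, 80, 130, 210]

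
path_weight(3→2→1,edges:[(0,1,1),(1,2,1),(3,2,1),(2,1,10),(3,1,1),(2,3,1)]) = 11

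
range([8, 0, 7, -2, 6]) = 10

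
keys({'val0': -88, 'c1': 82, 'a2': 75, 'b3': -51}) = ['val0', 'c1', 'a2', 'b3']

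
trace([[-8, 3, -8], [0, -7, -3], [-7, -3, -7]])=-22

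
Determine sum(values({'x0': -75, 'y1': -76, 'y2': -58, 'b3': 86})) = -123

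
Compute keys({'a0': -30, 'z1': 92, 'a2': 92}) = ['a0', 'z1', 'a2']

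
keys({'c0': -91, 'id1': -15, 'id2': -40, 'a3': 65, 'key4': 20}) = ['c0', 'id1', 'id2', 'a3', 'key4']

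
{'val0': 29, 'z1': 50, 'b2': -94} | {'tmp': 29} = {'val0': 29, 'z1': 50, 'b2': -94, 'tmp': 29}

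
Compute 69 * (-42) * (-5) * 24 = 347760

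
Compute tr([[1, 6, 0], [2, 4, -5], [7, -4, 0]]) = diagonal: 1 + 4 + 0
= 5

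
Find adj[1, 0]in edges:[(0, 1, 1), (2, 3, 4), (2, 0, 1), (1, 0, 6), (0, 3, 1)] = 6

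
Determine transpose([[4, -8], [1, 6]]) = [[4, 1], [-8, 6]]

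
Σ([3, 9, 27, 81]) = 3 + 9 + 27 + 81
= 120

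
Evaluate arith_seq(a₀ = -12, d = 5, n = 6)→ a_0 = -12 + 0*5 = -12
a_1 = -12 + 1*5 = -7
a_2 = -12 + 2*5 = -2
...
= [-12, -7, -2, 3, 8, 13]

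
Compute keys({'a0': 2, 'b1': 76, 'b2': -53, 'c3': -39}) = ['a0', 'b1', 'b2', 'c3']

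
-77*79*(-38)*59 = 13638086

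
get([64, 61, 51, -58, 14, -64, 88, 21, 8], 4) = 14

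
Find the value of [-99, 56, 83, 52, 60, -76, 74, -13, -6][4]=60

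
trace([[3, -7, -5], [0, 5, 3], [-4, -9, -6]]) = diagonal: 3 + 5 + (-6)
= 2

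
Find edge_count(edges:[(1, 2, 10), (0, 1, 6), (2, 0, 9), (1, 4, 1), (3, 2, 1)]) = 5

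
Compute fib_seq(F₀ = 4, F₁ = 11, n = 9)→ [4, 11, 15, 26, 41, 67, 108, 175, 283]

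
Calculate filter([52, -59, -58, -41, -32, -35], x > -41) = [52, -32, -35]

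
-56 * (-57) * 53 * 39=6597864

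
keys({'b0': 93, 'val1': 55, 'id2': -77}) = ['b0', 'val1', 'id2']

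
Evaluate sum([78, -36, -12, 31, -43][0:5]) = 18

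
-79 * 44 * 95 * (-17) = 5613740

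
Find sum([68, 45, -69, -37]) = 7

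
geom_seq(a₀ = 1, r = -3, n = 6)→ [1, -3, 9, -27, 81, -243]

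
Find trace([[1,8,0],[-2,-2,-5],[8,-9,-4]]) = -5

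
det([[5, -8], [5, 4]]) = 60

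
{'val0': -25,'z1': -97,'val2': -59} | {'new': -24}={'val0': -25, 'z1': -97, 'val2': -59, 'new': -24}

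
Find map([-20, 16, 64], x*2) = [-40, 32, 128]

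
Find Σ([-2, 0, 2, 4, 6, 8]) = (-2) + 0 + 2 + 4 + 6 + 8
= 18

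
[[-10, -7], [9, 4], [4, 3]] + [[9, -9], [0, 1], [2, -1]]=[[-1, -16], [9, 5], [6, 2]]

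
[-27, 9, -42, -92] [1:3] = [9, -42]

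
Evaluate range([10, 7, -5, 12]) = 17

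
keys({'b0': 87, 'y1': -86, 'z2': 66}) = ['b0', 'y1', 'z2']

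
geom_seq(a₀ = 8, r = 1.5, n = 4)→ [8.0, 12.0, 18.0, 27.0]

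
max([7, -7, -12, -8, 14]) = 14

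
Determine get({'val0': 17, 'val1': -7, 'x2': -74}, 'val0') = 17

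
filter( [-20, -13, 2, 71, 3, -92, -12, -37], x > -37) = [-20, -13, 2, 71, 3, -12]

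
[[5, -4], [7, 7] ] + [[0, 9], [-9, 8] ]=[[5, 5], [-2, 15]]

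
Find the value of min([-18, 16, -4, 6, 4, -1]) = -18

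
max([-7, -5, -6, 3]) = 3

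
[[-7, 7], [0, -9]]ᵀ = [[-7, 0], [7, -9]]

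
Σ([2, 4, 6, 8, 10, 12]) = 42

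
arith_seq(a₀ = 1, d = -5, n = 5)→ a_0 = 1 + 0*-5 = 1
a_1 = 1 + 1*-5 = -4
a_2 = 1 + 2*-5 = -9
...
= [1, -4, -9, -14, -19]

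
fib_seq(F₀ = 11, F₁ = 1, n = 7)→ F_2 = F_1 + F_0 = 12
F_3 = F_2 + F_1 = 13
F_4 = F_3 + F_2 = 25
...
= [11, 1, 12, 13, 25, 38, 63]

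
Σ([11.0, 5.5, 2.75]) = 19.25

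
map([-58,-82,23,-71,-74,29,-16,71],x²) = [3364, 6724, 529, 5041, 5476, 841, 256, 5041]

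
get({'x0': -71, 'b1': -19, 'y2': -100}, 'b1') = -19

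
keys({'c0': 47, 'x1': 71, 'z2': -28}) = ['c0', 'x1', 'z2']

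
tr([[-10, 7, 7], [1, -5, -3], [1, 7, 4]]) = -11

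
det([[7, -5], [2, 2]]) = (7)*(2) - (-5)*(2)
= 24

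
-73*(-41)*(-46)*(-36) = 4956408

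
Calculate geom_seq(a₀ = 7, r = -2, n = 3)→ a_0 = 7*(-2)^0 = 7
a_1 = 7*(-2)^1 = -14
a_2 = 7*(-2)^2 = 28
= [7, -14, 28]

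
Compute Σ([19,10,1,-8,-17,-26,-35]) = -56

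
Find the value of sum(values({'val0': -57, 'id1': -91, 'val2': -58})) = (-57) + (-91) + (-58)
= -206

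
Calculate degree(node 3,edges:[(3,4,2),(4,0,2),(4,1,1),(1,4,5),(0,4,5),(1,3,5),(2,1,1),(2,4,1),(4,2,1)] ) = 2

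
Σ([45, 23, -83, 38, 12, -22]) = 13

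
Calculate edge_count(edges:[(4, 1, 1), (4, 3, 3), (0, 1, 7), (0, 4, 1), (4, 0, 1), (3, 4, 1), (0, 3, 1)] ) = 7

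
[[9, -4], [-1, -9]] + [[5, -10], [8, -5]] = [[14, -14], [7, -14]]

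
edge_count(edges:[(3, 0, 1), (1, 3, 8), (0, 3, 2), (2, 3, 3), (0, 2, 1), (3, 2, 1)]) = 6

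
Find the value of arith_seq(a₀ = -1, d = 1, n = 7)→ [-1, 0, 1, 2, 3, 4, 5]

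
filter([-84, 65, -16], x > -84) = [65, -16]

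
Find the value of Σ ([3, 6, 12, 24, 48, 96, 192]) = 3 + 6 + 12 + 24 + 48 + 96 + 192
= 381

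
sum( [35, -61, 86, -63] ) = 35 + (-61) + 86 + (-63)
= -3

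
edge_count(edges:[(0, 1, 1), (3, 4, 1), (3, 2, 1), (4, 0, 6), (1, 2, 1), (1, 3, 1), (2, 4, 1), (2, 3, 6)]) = 8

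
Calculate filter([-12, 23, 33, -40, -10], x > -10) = [23, 33]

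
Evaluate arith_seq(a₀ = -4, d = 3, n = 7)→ a_0 = -4 + 0*3 = -4
a_1 = -4 + 1*3 = -1
a_2 = -4 + 2*3 = 2
...
= [-4, -1, 2, 5, 8, 11, 14]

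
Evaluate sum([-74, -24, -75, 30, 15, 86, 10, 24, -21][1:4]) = slice → [-24, -75, 30]
(-24) + (-75) + 30
= -69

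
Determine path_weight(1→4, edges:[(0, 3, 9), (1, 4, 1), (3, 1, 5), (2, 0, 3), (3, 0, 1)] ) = 1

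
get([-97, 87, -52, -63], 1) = 87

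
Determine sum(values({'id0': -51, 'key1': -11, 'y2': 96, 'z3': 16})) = 50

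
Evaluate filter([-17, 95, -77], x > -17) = keep x where x > -17: -17✗, 95✓, -77✗
= [95]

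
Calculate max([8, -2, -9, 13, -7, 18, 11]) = 18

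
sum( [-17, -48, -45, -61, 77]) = -94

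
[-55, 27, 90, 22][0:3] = [-55, 27, 90]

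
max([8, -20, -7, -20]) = 8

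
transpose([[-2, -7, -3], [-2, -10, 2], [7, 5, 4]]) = [[-2, -2, 7], [-7, -10, 5], [-3, 2, 4]]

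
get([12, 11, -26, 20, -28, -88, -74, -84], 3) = 20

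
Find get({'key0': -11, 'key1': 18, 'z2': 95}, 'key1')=18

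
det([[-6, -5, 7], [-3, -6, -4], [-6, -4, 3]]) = -129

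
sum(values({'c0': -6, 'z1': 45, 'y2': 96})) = 135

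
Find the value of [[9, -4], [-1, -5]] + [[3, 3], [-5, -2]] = [[12, -1], [-6, -7]]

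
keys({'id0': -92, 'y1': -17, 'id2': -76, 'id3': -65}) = ['id0', 'y1', 'id2', 'id3']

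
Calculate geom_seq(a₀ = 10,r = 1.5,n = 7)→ [10.0, 15.0, 22.5, 33.75, 50.625, 75.9375, 113.90625]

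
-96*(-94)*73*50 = 32937600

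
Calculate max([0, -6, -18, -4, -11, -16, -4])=0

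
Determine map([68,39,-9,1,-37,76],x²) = [4624, 1521, 81, 1, 1369, 5776]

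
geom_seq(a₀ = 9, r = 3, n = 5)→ a_0 = 9*3^0 = 9
a_1 = 9*3^1 = 27
a_2 = 9*3^2 = 81
...
= [9, 27, 81, 243, 729]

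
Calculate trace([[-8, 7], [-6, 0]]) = diagonal: (-8) + 0
= -8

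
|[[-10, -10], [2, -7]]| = (-10)*(-7) - (-10)*(2)
= 90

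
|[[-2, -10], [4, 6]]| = 28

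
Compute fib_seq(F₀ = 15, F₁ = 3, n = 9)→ [15, 3, 18, 21, 39, 60, 99, 159, 258]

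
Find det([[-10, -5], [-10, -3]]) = -20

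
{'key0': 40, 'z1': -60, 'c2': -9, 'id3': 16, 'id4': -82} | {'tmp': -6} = {'key0': 40, 'z1': -60, 'c2': -9, 'id3': 16, 'id4': -82, 'tmp': -6}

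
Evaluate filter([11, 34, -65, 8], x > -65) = keep x where x > -65: 11✓, 34✓, -65✗, 8✓
= [11, 34, 8]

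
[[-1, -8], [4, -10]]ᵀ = [[-1, 4], [-8, -10]]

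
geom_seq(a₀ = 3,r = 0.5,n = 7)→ [3.0, 1.5, 0.75, 0.375, 0.1875, 0.09375, 0.046875]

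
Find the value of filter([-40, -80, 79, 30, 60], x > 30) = keep x where x > 30: -40✗, -80✗, 79✓, 30✗, 60✓
= [79, 60]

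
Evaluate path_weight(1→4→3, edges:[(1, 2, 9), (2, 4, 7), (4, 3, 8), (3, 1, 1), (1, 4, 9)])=17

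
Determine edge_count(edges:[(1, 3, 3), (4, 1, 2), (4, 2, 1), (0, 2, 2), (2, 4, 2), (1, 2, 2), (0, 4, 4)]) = 7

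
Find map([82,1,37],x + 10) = [92, 11, 47]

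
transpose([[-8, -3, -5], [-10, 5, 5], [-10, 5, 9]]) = [[-8, -10, -10], [-3, 5, 5], [-5, 5, 9]]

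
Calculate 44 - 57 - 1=-14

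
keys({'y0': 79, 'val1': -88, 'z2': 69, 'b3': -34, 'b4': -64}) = ['y0', 'val1', 'z2', 'b3', 'b4']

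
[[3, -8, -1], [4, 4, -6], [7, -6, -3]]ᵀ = [[3, 4, 7], [-8, 4, -6], [-1, -6, -3]]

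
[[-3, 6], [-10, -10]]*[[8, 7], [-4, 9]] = [[-48, 33], [-40, -160]]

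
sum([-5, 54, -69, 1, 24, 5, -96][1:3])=-15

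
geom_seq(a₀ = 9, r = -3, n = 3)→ [9, -27, 81]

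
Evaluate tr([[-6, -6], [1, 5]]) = diagonal: (-6) + 5
= -1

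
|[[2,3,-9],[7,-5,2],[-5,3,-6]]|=(1)*(2)*det([[-5, 2], [3, -6]]) + (-1)*(3)*det([[7, 2], [-5, -6]]) + (1)*(-9)*det([[7, -5], [-5, 3]])
= 48 + 96 + 36
= 180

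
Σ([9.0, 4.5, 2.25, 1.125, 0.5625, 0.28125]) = 17.71875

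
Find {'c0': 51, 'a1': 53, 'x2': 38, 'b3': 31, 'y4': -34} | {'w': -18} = {'c0': 51, 'a1': 53, 'x2': 38, 'b3': 31, 'y4': -34, 'w': -18}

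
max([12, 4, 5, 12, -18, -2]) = 12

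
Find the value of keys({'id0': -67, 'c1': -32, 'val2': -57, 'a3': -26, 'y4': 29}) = ['id0', 'c1', 'val2', 'a3', 'y4']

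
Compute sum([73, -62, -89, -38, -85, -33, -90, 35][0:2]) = 11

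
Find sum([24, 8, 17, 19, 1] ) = 24 + 8 + 17 + 19 + 1
= 69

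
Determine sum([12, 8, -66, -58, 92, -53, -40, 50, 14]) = -41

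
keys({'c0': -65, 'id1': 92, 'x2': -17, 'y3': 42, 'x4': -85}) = ['c0', 'id1', 'x2', 'y3', 'x4']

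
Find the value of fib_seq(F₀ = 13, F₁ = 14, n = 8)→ [13, 14, 27, 41, 68, 109, 177, 286]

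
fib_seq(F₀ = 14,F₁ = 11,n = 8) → F_2 = F_1 + F_0 = 25
F_3 = F_2 + F_1 = 36
F_4 = F_3 + F_2 = 61
...
= [14, 11, 25, 36, 61, 97, 158, 255]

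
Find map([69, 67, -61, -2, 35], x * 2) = 69*2=138, 67*2=134, -61*2=-122, -2*2=-4, 35*2=70
= [138, 134, -122, -4, 70]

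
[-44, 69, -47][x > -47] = keep x where x > -47: -44✓, 69✓, -47✗
= [-44, 69]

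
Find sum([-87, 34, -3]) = -56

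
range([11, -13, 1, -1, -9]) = 24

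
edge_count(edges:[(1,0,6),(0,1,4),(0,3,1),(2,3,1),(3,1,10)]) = 5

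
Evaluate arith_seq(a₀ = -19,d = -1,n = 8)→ [-19, -20, -21, -22, -23, -24, -25, -26]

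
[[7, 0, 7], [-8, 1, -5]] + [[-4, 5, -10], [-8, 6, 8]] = [[3, 5, -3], [-16, 7, 3]]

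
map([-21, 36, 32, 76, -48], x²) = [441, 1296, 1024, 5776, 2304]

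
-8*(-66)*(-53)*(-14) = 391776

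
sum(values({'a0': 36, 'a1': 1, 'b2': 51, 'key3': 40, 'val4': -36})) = 92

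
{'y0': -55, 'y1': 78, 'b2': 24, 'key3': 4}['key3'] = 4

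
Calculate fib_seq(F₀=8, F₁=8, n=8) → [8, 8, 16, 24, 40, 64, 104, 168]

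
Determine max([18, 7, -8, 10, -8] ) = 18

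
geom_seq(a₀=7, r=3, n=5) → a_0 = 7*3^0 = 7
a_1 = 7*3^1 = 21
a_2 = 7*3^2 = 63
...
= [7, 21, 63, 189, 567]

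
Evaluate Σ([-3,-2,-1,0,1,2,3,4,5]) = (-3) + (-2) + (-1) + 0 + 1 + 2 + 3 + 4 + 5
= 9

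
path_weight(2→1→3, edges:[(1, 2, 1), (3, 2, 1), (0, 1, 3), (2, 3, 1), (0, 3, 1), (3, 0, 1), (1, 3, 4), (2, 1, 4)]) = w(2→1)=4 + w(1→3)=4
= 8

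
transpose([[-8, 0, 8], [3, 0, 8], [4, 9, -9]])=[[-8, 3, 4], [0, 0, 9], [8, 8, -9]]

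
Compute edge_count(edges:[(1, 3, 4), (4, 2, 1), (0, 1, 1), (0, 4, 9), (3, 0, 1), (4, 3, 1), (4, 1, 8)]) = 7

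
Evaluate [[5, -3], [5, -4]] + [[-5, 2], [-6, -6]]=[[0, -1], [-1, -10]]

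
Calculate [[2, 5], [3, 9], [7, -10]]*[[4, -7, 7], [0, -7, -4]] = C[0][0] = (2)*(4) + (5)*(0) = 8
C[0][1] = (2)*(-7) + (5)*(-7) = -49
C[0][2] = (2)*(7) + (5)*(-4) = -6
C[1][0] = (3)*(4) + (9)*(0) = 12
C[1][1] = (3)*(-7) + (9)*(-7) = -84
C[1][2] = (3)*(7) + (9)*(-4) = -15
... (3 more cells)
= [[8, -49, -6], [12, -84, -15], [28, 21, 89]]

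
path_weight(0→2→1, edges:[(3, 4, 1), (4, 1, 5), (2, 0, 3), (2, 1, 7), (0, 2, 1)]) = w(0→2)=1 + w(2→1)=7
= 8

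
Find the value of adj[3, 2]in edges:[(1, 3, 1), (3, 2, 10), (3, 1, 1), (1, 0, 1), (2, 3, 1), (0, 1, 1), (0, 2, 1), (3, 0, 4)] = 10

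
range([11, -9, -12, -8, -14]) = 25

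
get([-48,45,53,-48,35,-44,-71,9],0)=-48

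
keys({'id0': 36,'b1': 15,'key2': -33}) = ['id0', 'b1', 'key2']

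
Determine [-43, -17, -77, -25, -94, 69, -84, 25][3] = -25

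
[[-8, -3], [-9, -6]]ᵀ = [[-8, -9], [-3, -6]]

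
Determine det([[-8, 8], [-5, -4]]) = (-8)*(-4) - (8)*(-5)
= 72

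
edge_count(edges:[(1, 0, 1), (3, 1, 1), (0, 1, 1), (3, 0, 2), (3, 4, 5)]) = 5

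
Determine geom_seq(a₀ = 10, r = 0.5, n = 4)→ a_0 = 10*0.5^0 = 10.0
a_1 = 10*0.5^1 = 5.0
a_2 = 10*0.5^2 = 2.5
...
= [10.0, 5.0, 2.5, 1.25]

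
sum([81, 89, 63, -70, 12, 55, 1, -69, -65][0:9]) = 97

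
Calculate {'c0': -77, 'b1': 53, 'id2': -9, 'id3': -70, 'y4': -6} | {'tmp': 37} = {'c0': -77, 'b1': 53, 'id2': -9, 'id3': -70, 'y4': -6, 'tmp': 37}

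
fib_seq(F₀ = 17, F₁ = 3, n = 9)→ F_2 = F_1 + F_0 = 20
F_3 = F_2 + F_1 = 23
F_4 = F_3 + F_2 = 43
...
= [17, 3, 20, 23, 43, 66, 109, 175, 284]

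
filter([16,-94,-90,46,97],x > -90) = [16, 46, 97]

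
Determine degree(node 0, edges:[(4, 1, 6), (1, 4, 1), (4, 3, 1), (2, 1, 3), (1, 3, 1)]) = incident: none
= 0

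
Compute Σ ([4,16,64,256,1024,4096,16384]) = 4 + 16 + 64 + 256 + 1024 + 4096 + 16384
= 21844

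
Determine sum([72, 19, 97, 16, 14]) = 72 + 19 + 97 + 16 + 14
= 218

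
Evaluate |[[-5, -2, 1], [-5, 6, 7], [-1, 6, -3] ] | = (1)*(-5)*det([[6, 7], [6, -3]]) + (-1)*(-2)*det([[-5, 7], [-1, -3]]) + (1)*(1)*det([[-5, 6], [-1, 6]])
= 300 + 44 + -24
= 320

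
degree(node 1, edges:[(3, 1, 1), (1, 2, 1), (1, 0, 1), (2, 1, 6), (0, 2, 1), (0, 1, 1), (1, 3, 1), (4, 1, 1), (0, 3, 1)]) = incident: (3,1), (1,2), (1,0), (2,1), (0,1), (1,3), (4,1)
= 7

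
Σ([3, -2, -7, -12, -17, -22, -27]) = 3 + (-2) + (-7) + (-12) + (-17) + (-22) + (-27)
= -84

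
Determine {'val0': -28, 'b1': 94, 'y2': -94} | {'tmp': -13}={'val0': -28, 'b1': 94, 'y2': -94, 'tmp': -13}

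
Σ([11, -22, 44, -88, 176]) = 121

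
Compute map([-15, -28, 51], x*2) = -15*2=-30, -28*2=-56, 51*2=102
= [-30, -56, 102]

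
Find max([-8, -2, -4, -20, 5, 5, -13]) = 5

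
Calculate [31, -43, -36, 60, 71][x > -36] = [31, 60, 71]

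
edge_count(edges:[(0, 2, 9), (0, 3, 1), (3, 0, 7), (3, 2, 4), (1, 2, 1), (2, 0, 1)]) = 6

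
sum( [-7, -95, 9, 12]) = (-7) + (-95) + 9 + 12
= -81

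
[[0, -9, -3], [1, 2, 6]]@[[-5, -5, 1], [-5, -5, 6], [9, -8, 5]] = [[18, 69, -69], [39, -63, 43]]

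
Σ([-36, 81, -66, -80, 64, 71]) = 34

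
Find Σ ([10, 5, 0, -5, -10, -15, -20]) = -35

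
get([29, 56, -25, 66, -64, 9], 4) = -64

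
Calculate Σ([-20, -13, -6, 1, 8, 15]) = (-20) + (-13) + (-6) + 1 + 8 + 15
= -15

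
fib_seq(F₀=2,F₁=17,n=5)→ [2, 17, 19, 36, 55]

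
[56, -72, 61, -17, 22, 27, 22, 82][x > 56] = keep x where x > 56: 56✗, -72✗, 61✓, -17✗, 22✗, 27✗, 22✗, 82✓
= [61, 82]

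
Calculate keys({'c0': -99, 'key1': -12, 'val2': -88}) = ['c0', 'key1', 'val2']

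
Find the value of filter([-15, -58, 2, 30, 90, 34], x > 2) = keep x where x > 2: -15✗, -58✗, 2✗, 30✓, 90✓, 34✓
= [30, 90, 34]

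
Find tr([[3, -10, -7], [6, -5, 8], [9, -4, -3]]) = -5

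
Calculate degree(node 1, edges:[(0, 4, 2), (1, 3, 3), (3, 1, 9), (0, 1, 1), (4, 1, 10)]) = incident: (1,3), (3,1), (0,1), (4,1)
= 4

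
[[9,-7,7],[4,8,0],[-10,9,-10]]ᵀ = [[9, 4, -10], [-7, 8, 9], [7, 0, -10]]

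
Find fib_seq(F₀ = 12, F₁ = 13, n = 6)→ F_2 = F_1 + F_0 = 25
F_3 = F_2 + F_1 = 38
F_4 = F_3 + F_2 = 63
...
= [12, 13, 25, 38, 63, 101]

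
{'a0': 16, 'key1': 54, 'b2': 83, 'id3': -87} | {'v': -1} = {'a0': 16, 'key1': 54, 'b2': 83, 'id3': -87, 'v': -1}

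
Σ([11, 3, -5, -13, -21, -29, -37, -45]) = 11 + 3 + (-5) + (-13) + (-21) + (-29) + (-37) + (-45)
= -136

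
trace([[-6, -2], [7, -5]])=-11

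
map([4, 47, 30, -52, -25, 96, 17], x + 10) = 4+10=14, 47+10=57, 30+10=40, -52+10=-42, -25+10=-15, 96+10=106, 17+10=27
= [14, 57, 40, -42, -15, 106, 27]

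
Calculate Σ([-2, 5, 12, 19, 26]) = 60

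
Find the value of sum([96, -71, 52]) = 77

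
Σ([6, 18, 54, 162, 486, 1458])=2184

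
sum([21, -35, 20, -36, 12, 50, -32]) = 0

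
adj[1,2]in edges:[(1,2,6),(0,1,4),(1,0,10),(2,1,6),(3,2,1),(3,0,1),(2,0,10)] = 6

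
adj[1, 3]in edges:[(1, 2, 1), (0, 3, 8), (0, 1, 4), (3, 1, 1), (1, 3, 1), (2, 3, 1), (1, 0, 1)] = 1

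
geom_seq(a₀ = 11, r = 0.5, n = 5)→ [11.0, 5.5, 2.75, 1.375, 0.6875]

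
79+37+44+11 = 171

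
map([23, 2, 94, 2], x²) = [529, 4, 8836, 4]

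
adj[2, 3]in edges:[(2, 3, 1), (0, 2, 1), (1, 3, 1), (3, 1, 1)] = 1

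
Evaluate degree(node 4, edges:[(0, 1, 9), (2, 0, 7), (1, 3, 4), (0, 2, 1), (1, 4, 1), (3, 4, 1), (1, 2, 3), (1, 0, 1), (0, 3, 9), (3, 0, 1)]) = incident: (1,4), (3,4)
= 2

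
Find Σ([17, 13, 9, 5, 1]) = 45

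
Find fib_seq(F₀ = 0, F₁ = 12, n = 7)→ F_2 = F_1 + F_0 = 12
F_3 = F_2 + F_1 = 24
F_4 = F_3 + F_2 = 36
...
= [0, 12, 12, 24, 36, 60, 96]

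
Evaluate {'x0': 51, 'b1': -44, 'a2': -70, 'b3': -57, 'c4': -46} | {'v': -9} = {'x0': 51, 'b1': -44, 'a2': -70, 'b3': -57, 'c4': -46, 'v': -9}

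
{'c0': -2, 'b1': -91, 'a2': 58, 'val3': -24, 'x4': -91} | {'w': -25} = {'c0': -2, 'b1': -91, 'a2': 58, 'val3': -24, 'x4': -91, 'w': -25}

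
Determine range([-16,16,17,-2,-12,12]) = 33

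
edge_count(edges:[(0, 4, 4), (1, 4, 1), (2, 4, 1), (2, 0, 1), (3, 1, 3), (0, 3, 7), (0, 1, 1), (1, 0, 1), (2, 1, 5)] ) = 9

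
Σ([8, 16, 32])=8 + 16 + 32
= 56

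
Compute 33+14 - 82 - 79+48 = -66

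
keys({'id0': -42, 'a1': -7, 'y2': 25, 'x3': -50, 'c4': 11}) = ['id0', 'a1', 'y2', 'x3', 'c4']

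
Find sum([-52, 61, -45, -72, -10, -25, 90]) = -53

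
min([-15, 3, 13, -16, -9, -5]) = -16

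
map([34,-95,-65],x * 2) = 34*2=68, -95*2=-190, -65*2=-130
= [68, -190, -130]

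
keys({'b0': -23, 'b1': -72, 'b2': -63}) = ['b0', 'b1', 'b2']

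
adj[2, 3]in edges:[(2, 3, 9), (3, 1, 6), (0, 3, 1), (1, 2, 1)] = 9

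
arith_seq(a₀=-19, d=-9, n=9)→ [-19, -28, -37, -46, -55, -64, -73, -82, -91]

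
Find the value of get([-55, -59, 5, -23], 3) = -23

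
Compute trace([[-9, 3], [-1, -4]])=diagonal: (-9) + (-4)
= -13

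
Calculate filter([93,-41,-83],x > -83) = keep x where x > -83: 93✓, -41✓, -83✗
= [93, -41]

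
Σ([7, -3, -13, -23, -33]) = -65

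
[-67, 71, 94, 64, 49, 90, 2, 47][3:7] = [64, 49, 90, 2]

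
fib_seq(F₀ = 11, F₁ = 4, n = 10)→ [11, 4, 15, 19, 34, 53, 87, 140, 227, 367]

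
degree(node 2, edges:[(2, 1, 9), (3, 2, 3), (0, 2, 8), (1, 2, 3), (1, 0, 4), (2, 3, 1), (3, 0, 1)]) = incident: (2,1), (3,2), (0,2), (1,2), (2,3)
= 5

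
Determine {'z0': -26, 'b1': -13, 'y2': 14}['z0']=-26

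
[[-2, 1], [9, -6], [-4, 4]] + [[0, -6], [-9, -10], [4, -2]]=[[-2, -5], [0, -16], [0, 2]]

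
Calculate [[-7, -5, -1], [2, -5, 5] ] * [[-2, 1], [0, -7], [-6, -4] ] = [[20, 32], [-34, 17]]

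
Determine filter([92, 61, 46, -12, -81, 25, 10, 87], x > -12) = keep x where x > -12: 92✓, 61✓, 46✓, -12✗, -81✗, 25✓, 10✓, 87✓
= [92, 61, 46, 25, 10, 87]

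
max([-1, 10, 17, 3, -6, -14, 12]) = 17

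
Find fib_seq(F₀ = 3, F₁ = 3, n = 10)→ [3, 3, 6, 9, 15, 24, 39, 63, 102, 165]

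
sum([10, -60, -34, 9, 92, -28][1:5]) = 7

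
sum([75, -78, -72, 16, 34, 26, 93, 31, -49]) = 76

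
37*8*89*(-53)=-1396232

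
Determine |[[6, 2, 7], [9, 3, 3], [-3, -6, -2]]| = (1)*(6)*det([[3, 3], [-6, -2]]) + (-1)*(2)*det([[9, 3], [-3, -2]]) + (1)*(7)*det([[9, 3], [-3, -6]])
= 72 + 18 + -315
= -225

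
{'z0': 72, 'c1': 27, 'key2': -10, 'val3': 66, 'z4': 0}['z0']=72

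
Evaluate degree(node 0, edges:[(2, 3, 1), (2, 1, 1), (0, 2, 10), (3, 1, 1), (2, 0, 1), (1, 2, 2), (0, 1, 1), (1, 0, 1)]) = incident: (0,2), (2,0), (0,1), (1,0)
= 4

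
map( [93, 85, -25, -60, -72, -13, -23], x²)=(93)²=8649, (85)²=7225, (-25)²=625, (-60)²=3600, (-72)²=5184, (-13)²=169, (-23)²=529
= [8649, 7225, 625, 3600, 5184, 169, 529]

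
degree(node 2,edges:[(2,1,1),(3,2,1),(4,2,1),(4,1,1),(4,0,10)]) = incident: (2,1), (3,2), (4,2)
= 3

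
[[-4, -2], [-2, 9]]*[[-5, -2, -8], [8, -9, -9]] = C[0][0] = (-4)*(-5) + (-2)*(8) = 4
C[0][1] = (-4)*(-2) + (-2)*(-9) = 26
C[0][2] = (-4)*(-8) + (-2)*(-9) = 50
C[1][0] = (-2)*(-5) + (9)*(8) = 82
C[1][1] = (-2)*(-2) + (9)*(-9) = -77
C[1][2] = (-2)*(-8) + (9)*(-9) = -65
= [[4, 26, 50], [82, -77, -65]]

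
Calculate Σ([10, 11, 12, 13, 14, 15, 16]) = 10 + 11 + 12 + 13 + 14 + 15 + 16
= 91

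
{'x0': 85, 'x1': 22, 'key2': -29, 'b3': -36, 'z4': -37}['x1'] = 22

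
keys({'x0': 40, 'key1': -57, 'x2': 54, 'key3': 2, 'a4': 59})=['x0', 'key1', 'x2', 'key3', 'a4']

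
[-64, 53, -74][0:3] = [-64, 53, -74]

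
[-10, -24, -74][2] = -74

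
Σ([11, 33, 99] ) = 11 + 33 + 99
= 143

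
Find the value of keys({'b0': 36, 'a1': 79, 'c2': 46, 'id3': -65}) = ['b0', 'a1', 'c2', 'id3']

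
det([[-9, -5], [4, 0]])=20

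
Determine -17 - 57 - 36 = -110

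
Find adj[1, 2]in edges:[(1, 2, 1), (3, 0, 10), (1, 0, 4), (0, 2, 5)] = 1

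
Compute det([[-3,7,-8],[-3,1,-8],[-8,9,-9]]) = 222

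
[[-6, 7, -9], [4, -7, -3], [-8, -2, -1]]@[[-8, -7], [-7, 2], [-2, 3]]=C[0][0] = (-6)*(-8) + (7)*(-7) + (-9)*(-2) = 17
C[0][1] = (-6)*(-7) + (7)*(2) + (-9)*(3) = 29
C[1][0] = (4)*(-8) + (-7)*(-7) + (-3)*(-2) = 23
C[1][1] = (4)*(-7) + (-7)*(2) + (-3)*(3) = -51
C[2][0] = (-8)*(-8) + (-2)*(-7) + (-1)*(-2) = 80
C[2][1] = (-8)*(-7) + (-2)*(2) + (-1)*(3) = 49
= [[17, 29], [23, -51], [80, 49]]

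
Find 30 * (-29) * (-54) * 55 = 2583900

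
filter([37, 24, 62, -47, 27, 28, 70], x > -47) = [37, 24, 62, 27, 28, 70]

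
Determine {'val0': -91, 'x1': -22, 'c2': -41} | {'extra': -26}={'val0': -91, 'x1': -22, 'c2': -41, 'extra': -26}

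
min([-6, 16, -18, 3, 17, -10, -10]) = -18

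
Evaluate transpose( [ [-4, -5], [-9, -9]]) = [[-4, -9], [-5, -9]]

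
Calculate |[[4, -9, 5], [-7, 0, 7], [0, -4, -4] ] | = 504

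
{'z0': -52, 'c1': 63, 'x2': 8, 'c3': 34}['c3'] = 34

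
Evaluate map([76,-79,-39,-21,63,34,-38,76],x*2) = [152, -158, -78, -42, 126, 68, -76, 152]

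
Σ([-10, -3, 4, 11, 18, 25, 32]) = (-10) + (-3) + 4 + 11 + 18 + 25 + 32
= 77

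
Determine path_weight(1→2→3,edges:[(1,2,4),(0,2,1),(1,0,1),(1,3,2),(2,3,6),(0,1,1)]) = w(1→2)=4 + w(2→3)=6
= 10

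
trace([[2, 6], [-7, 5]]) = diagonal: 2 + 5
= 7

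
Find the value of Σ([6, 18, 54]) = 6 + 18 + 54
= 78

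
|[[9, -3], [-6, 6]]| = 36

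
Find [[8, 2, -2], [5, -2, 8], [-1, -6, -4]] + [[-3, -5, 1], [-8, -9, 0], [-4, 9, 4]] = [[5, -3, -1], [-3, -11, 8], [-5, 3, 0]]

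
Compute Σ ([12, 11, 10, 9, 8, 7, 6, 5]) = 12 + 11 + 10 + 9 + 8 + 7 + 6 + 5
= 68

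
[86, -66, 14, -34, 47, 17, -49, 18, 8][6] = -49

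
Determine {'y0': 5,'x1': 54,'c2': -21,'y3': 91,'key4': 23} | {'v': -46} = {'y0': 5, 'x1': 54, 'c2': -21, 'y3': 91, 'key4': 23, 'v': -46}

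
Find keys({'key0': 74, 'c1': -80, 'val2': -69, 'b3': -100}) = ['key0', 'c1', 'val2', 'b3']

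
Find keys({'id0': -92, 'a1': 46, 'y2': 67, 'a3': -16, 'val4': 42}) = ['id0', 'a1', 'y2', 'a3', 'val4']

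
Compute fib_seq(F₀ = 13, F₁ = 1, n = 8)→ F_2 = F_1 + F_0 = 14
F_3 = F_2 + F_1 = 15
F_4 = F_3 + F_2 = 29
...
= [13, 1, 14, 15, 29, 44, 73, 117]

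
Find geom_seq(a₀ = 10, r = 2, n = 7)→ [10, 20, 40, 80, 160, 320, 640]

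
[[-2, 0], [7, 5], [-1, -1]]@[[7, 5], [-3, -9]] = C[0][0] = (-2)*(7) + (0)*(-3) = -14
C[0][1] = (-2)*(5) + (0)*(-9) = -10
C[1][0] = (7)*(7) + (5)*(-3) = 34
C[1][1] = (7)*(5) + (5)*(-9) = -10
C[2][0] = (-1)*(7) + (-1)*(-3) = -4
C[2][1] = (-1)*(5) + (-1)*(-9) = 4
= [[-14, -10], [34, -10], [-4, 4]]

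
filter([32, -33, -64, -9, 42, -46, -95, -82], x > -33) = [32, -9, 42]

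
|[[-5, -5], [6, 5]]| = 5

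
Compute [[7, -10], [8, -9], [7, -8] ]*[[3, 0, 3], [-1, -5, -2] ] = [[31, 50, 41], [33, 45, 42], [29, 40, 37]]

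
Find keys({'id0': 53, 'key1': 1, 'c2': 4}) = ['id0', 'key1', 'c2']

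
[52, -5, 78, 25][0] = 52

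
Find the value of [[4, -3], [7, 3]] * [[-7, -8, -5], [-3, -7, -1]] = C[0][0] = (4)*(-7) + (-3)*(-3) = -19
C[0][1] = (4)*(-8) + (-3)*(-7) = -11
C[0][2] = (4)*(-5) + (-3)*(-1) = -17
C[1][0] = (7)*(-7) + (3)*(-3) = -58
C[1][1] = (7)*(-8) + (3)*(-7) = -77
C[1][2] = (7)*(-5) + (3)*(-1) = -38
= [[-19, -11, -17], [-58, -77, -38]]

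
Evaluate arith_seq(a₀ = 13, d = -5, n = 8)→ a_0 = 13 + 0*-5 = 13
a_1 = 13 + 1*-5 = 8
a_2 = 13 + 2*-5 = 3
...
= [13, 8, 3, -2, -7, -12, -17, -22]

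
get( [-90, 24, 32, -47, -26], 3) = -47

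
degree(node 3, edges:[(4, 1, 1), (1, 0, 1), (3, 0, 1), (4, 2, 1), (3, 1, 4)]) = 2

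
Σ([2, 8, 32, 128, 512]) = 2 + 8 + 32 + 128 + 512
= 682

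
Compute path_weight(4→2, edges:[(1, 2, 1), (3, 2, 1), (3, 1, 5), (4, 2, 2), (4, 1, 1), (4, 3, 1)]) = w(4→2)=2
= 2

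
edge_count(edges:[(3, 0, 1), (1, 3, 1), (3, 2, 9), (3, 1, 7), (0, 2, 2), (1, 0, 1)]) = 6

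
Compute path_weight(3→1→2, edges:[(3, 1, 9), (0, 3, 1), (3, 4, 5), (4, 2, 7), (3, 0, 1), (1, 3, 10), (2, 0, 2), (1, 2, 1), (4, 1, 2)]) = 10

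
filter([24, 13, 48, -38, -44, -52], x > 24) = keep x where x > 24: 24✗, 13✗, 48✓, -38✗, -44✗, -52✗
= [48]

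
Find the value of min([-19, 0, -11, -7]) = -19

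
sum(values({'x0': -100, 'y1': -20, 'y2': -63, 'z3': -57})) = (-100) + (-20) + (-63) + (-57)
= -240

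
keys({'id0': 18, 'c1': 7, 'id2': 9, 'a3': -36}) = ['id0', 'c1', 'id2', 'a3']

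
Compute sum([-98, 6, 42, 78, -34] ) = (-98) + 6 + 42 + 78 + (-34)
= -6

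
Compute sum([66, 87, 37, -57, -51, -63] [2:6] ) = -134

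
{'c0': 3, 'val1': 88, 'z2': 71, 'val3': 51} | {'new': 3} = {'c0': 3, 'val1': 88, 'z2': 71, 'val3': 51, 'new': 3}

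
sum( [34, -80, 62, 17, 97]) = 130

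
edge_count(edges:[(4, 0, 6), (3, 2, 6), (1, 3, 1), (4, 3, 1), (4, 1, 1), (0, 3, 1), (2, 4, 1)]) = 7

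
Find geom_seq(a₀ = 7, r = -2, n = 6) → [7, -14, 28, -56, 112, -224]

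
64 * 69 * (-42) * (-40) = 7418880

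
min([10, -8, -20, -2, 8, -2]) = -20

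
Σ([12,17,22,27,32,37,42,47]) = 236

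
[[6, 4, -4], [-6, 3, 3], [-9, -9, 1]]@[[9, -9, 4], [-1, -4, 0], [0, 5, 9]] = [[50, -90, -12], [-57, 57, 3], [-72, 122, -27]]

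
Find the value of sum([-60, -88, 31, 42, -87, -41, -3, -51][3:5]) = -45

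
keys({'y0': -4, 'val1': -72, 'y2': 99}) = ['y0', 'val1', 'y2']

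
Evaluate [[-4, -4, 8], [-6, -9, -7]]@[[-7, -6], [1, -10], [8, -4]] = C[0][0] = (-4)*(-7) + (-4)*(1) + (8)*(8) = 88
C[0][1] = (-4)*(-6) + (-4)*(-10) + (8)*(-4) = 32
C[1][0] = (-6)*(-7) + (-9)*(1) + (-7)*(8) = -23
C[1][1] = (-6)*(-6) + (-9)*(-10) + (-7)*(-4) = 154
= [[88, 32], [-23, 154]]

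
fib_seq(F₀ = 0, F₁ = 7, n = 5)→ F_2 = F_1 + F_0 = 7
F_3 = F_2 + F_1 = 14
F_4 = F_3 + F_2 = 21
= [0, 7, 7, 14, 21]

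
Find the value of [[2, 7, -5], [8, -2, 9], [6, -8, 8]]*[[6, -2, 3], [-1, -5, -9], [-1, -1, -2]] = C[0][0] = (2)*(6) + (7)*(-1) + (-5)*(-1) = 10
C[0][1] = (2)*(-2) + (7)*(-5) + (-5)*(-1) = -34
C[0][2] = (2)*(3) + (7)*(-9) + (-5)*(-2) = -47
C[1][0] = (8)*(6) + (-2)*(-1) + (9)*(-1) = 41
C[1][1] = (8)*(-2) + (-2)*(-5) + (9)*(-1) = -15
C[1][2] = (8)*(3) + (-2)*(-9) + (9)*(-2) = 24
... (3 more cells)
= [[10, -34, -47], [41, -15, 24], [36, 20, 74]]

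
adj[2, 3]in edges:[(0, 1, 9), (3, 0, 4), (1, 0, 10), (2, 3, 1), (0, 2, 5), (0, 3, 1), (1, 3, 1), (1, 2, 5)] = 1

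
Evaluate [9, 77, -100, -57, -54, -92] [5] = -92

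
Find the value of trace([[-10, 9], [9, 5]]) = -5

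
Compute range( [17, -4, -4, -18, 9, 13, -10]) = 35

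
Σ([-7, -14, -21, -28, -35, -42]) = -147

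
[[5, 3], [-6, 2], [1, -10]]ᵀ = [[5, -6, 1], [3, 2, -10]]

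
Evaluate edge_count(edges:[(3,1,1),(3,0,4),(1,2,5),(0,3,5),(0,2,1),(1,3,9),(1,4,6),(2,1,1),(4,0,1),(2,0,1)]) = 10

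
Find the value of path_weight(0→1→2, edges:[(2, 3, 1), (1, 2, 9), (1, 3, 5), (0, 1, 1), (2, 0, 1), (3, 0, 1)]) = w(0→1)=1 + w(1→2)=9
= 10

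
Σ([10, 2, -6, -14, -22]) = 10 + 2 + (-6) + (-14) + (-22)
= -30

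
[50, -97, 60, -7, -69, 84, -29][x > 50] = keep x where x > 50: 50✗, -97✗, 60✓, -7✗, -69✗, 84✓, -29✗
= [60, 84]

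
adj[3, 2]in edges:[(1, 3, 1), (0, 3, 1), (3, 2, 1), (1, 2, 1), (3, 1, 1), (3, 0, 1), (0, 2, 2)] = 1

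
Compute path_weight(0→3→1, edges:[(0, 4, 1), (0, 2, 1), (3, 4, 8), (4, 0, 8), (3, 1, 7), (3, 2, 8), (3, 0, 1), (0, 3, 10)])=17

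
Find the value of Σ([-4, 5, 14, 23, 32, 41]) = (-4) + 5 + 14 + 23 + 32 + 41
= 111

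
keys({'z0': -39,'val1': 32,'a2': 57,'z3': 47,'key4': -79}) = ['z0', 'val1', 'a2', 'z3', 'key4']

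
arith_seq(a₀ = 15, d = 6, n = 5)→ a_0 = 15 + 0*6 = 15
a_1 = 15 + 1*6 = 21
a_2 = 15 + 2*6 = 27
...
= [15, 21, 27, 33, 39]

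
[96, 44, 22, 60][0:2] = [96, 44]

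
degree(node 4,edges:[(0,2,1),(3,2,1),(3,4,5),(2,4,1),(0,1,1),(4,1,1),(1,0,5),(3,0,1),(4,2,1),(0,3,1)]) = incident: (3,4), (2,4), (4,1), (4,2)
= 4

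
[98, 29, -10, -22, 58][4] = 58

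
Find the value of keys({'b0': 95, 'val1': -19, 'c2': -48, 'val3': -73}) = ['b0', 'val1', 'c2', 'val3']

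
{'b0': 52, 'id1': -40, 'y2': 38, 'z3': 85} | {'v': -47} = {'b0': 52, 'id1': -40, 'y2': 38, 'z3': 85, 'v': -47}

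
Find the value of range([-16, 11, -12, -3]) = 27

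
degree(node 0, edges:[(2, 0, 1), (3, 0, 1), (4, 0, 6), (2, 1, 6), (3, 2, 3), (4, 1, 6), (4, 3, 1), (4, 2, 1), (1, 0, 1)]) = 4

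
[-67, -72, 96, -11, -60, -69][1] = -72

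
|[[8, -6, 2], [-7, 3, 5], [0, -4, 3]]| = 162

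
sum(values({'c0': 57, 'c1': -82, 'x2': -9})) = -34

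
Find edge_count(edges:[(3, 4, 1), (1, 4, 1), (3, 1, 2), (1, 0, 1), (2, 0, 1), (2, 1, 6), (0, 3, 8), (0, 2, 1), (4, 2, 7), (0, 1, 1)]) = 10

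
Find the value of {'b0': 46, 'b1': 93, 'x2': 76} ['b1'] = 93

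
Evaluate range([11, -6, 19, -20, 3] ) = 39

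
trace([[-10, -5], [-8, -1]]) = diagonal: (-10) + (-1)
= -11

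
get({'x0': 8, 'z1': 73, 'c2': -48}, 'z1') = 73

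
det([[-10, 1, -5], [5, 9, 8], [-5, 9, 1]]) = 135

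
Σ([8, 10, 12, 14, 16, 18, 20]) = 98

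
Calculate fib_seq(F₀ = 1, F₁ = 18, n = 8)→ [1, 18, 19, 37, 56, 93, 149, 242]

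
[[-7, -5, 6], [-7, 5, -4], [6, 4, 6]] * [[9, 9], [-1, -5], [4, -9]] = [[-34, -92], [-84, -52], [74, -20]]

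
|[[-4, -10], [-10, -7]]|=-72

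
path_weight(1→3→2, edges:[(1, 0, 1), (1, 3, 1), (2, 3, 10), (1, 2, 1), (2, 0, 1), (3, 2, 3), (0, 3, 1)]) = w(1→3)=1 + w(3→2)=3
= 4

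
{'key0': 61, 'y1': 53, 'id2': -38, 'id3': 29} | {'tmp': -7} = {'key0': 61, 'y1': 53, 'id2': -38, 'id3': 29, 'tmp': -7}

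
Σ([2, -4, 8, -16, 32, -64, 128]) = 86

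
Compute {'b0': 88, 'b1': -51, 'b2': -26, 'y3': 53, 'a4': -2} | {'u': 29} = {'b0': 88, 'b1': -51, 'b2': -26, 'y3': 53, 'a4': -2, 'u': 29}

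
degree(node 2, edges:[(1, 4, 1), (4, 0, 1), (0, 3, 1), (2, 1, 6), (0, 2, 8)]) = incident: (2,1), (0,2)
= 2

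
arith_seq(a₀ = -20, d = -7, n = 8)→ [-20, -27, -34, -41, -48, -55, -62, -69]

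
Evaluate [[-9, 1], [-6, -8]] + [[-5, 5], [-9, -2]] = [[-14, 6], [-15, -10]]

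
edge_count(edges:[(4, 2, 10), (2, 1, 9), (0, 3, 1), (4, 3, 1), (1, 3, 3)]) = 5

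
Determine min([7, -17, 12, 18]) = -17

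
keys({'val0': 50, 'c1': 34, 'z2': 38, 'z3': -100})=['val0', 'c1', 'z2', 'z3']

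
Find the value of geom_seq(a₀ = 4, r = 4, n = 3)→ a_0 = 4*4^0 = 4
a_1 = 4*4^1 = 16
a_2 = 4*4^2 = 64
= [4, 16, 64]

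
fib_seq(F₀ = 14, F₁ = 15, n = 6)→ F_2 = F_1 + F_0 = 29
F_3 = F_2 + F_1 = 44
F_4 = F_3 + F_2 = 73
...
= [14, 15, 29, 44, 73, 117]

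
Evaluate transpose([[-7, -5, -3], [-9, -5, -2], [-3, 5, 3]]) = [[-7, -9, -3], [-5, -5, 5], [-3, -2, 3]]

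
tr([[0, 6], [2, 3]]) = 3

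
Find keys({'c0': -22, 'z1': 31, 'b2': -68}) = ['c0', 'z1', 'b2']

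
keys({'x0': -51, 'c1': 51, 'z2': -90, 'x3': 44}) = ['x0', 'c1', 'z2', 'x3']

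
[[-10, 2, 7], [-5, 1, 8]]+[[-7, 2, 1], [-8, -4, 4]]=[[-17, 4, 8], [-13, -3, 12]]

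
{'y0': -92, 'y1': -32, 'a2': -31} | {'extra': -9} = {'y0': -92, 'y1': -32, 'a2': -31, 'extra': -9}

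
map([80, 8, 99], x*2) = 80*2=160, 8*2=16, 99*2=198
= [160, 16, 198]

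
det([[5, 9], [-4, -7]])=(5)*(-7) - (9)*(-4)
= 1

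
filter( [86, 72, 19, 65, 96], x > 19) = [86, 72, 65, 96]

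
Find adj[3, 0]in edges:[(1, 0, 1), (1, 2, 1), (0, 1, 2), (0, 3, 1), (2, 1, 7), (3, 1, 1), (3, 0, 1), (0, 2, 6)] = 1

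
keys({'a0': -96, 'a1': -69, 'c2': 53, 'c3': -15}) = ['a0', 'a1', 'c2', 'c3']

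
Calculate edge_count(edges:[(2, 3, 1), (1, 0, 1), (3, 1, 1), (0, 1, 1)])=4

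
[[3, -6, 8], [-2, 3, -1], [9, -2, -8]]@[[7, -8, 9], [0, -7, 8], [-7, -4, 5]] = [[-35, -14, 19], [-7, -1, 1], [119, -26, 25]]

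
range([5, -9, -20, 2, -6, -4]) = 25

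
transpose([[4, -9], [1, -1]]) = [[4, 1], [-9, -1]]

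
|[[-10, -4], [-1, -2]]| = (-10)*(-2) - (-4)*(-1)
= 16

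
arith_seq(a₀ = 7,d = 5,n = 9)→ a_0 = 7 + 0*5 = 7
a_1 = 7 + 1*5 = 12
a_2 = 7 + 2*5 = 17
...
= [7, 12, 17, 22, 27, 32, 37, 42, 47]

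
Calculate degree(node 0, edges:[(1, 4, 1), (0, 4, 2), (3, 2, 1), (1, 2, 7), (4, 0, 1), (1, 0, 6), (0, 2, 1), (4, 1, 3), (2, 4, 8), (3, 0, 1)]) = incident: (0,4), (4,0), (1,0), (0,2), (3,0)
= 5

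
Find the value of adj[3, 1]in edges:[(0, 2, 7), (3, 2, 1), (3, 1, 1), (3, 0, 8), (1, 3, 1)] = 1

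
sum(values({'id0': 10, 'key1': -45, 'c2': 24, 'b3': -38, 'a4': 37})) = -12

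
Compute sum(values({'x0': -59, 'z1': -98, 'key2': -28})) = -185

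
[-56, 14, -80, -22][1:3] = [14, -80]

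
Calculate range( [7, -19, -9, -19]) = 26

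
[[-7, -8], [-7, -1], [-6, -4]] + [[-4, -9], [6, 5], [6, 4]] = [[-11, -17], [-1, 4], [0, 0]]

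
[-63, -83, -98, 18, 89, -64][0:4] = [-63, -83, -98, 18]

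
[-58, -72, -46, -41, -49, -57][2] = -46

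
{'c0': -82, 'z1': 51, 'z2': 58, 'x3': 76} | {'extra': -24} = {'c0': -82, 'z1': 51, 'z2': 58, 'x3': 76, 'extra': -24}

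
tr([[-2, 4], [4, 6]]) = diagonal: (-2) + 6
= 4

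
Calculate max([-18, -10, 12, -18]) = 12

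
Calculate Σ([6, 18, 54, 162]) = 240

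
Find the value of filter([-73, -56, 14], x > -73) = [-56, 14]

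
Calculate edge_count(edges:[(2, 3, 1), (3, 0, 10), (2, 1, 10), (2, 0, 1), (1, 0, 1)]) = 5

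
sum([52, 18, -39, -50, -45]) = -64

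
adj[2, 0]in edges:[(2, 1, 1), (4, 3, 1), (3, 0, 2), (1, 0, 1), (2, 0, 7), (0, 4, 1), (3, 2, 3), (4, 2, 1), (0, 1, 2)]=7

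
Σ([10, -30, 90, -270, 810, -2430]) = 10 + -30 + 90 + -270 + 810 + -2430
= -1820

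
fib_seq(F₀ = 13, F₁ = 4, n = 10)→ [13, 4, 17, 21, 38, 59, 97, 156, 253, 409]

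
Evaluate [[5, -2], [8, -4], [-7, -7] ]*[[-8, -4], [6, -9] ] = C[0][0] = (5)*(-8) + (-2)*(6) = -52
C[0][1] = (5)*(-4) + (-2)*(-9) = -2
C[1][0] = (8)*(-8) + (-4)*(6) = -88
C[1][1] = (8)*(-4) + (-4)*(-9) = 4
C[2][0] = (-7)*(-8) + (-7)*(6) = 14
C[2][1] = (-7)*(-4) + (-7)*(-9) = 91
= [[-52, -2], [-88, 4], [14, 91]]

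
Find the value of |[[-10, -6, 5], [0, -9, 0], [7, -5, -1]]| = (1)*(-10)*det([[-9, 0], [-5, -1]]) + (-1)*(-6)*det([[0, 0], [7, -1]]) + (1)*(5)*det([[0, -9], [7, -5]])
= -90 + 0 + 315
= 225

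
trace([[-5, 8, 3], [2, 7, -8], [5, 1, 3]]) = 5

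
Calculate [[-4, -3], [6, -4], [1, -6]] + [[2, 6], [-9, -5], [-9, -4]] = [[-2, 3], [-3, -9], [-8, -10]]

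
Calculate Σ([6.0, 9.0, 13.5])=28.5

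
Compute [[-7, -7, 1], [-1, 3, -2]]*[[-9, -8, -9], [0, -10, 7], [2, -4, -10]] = [[65, 122, 4], [5, -14, 50]]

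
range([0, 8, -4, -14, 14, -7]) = 28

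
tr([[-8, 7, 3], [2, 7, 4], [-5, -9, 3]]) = diagonal: (-8) + 7 + 3
= 2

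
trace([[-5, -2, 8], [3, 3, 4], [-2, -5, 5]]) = 3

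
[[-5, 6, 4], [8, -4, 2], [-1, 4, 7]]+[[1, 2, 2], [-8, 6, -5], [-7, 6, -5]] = [[-4, 8, 6], [0, 2, -3], [-8, 10, 2]]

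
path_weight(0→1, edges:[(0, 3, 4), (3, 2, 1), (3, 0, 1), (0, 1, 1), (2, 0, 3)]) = 1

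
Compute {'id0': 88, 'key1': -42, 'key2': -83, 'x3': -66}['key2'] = -83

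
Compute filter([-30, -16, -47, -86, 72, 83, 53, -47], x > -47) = [-30, -16, 72, 83, 53]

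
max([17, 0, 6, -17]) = 17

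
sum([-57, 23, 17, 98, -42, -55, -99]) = (-57) + 23 + 17 + 98 + (-42) + (-55) + (-99)
= -115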